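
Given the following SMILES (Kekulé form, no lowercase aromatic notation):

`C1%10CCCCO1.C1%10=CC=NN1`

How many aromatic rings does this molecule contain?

1

The SMILES encodes a six-membered saturated ring of five carbons and one oxygen; a five-membered ring with two adjacent nitrogens (one bearing H, one in a double bond) and two double bonds.
The 6-membered ring with one oxygen has only sp³ atoms, so it is not fully conjugated — not aromatic (tetrahydropyran).
The 5-membered ring with two adjacent nitrogens (one N–H, one =N–) has a continuous p-orbital overlap around the ring; 2 ring double bonds (4 π electrons) plus a heteroatom lone pair (2) give 6 π electrons. That satisfies 4n+2 with n=1, so it is aromatic (pyrazole).
1 of the 2 rings is aromatic. Total: 1.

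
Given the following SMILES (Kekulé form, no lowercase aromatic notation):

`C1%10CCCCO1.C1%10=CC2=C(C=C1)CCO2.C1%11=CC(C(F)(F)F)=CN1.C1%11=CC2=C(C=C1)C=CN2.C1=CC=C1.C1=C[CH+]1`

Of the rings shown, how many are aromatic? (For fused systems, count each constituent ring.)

5

The SMILES encodes a six-membered saturated ring of five carbons and one oxygen; a six-membered carbon ring with three alternating C=C double bonds, fused to a five-membered ring containing one oxygen and two sp³ carbons; a five-membered ring of four carbons and one nitrogen bearing a hydrogen, with two C=C double bonds; a six-membered carbon ring with three alternating C=C double bonds, fused to a five-membered ring containing one N–H nitrogen and two C=C double bonds; a four-membered carbon ring with two alternating C=C double bonds; a three-membered all-carbon ring bearing a positive charge on one carbon, with one C=C double bond.
The 6-membered ring with one oxygen has only sp³ atoms, so it is not fully conjugated — not aromatic (tetrahydropyran).
The 6-membered ring is fully conjugated (every ring atom contributes a p orbital); 3 ring double bonds give 6 π electrons. 6 = 4(1)+2, so it is aromatic (benzene ring).
The 5-membered ring with one oxygen has two sp³ carbons, so it is not fully conjugated — not aromatic (oxolane ring).
The 5-membered ring with one N–H is planar and fully conjugated; 2 ring double bonds (4 π electrons) plus a heteroatom lone pair (2) give 6 π electrons. That satisfies 4n+2 with n=1, so it is aromatic (pyrrole).
The fused 6/5-membered bicyclic (with one N–H) is a single π system with 9 sp² atoms and 10 π electrons from ring double bonds plus a heteroatom lone pair. 10 = 4(2)+2, so the system is aromatic and both rings count as aromatic (indole).
The 4-membered ring has only sp² ring atoms; a planar conformation would have a fully conjugated π system of 4 electrons. But 4 = 4(1), which is 4n not 4n+2, so it is not aromatic (cyclobutadiene) — cyclobutadiene is antiaromatic and distorts to a rectangle.
The 3-membered ring is planar and fully conjugated; 1 ring double bond (2 π electrons) plus the carbocation's empty p orbital (0, but keeps the ring conjugated) give 2 π electrons. 2 = 4(0)+2, so it is aromatic (cyclopropenyl cation).
5 of the 8 rings are aromatic. Total: 5.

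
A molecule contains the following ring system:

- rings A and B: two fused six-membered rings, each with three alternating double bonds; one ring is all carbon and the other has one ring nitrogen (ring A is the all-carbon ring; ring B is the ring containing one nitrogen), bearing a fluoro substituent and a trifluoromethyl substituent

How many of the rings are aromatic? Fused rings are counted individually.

2

Rings A and B form a fused bicyclic system (with one nitrogen) with 10 sp² atoms and 10 π electrons from ring double bonds. 10 = 4(2)+2, so the system is aromatic and both rings count as aromatic (quinoline).
Aromatic: A, B. Total: 2.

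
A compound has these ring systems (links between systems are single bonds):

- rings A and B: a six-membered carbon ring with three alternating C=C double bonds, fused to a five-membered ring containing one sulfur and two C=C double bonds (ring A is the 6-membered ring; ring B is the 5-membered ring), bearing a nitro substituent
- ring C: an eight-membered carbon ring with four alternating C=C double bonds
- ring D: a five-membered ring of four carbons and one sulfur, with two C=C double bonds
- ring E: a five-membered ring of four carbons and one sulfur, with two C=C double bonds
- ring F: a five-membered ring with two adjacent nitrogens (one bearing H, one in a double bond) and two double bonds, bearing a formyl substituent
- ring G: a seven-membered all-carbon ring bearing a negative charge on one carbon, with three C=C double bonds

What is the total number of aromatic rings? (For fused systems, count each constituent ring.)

5

Rings A and B form a fused bicyclic system (with one sulfur) with 9 sp² atoms and 10 π electrons from ring double bonds plus a heteroatom lone pair. 10 = 4(2)+2, so the system is aromatic and both rings count as aromatic (benzothiophene).
Ring C has only sp² ring atoms; a planar conformation would have a fully conjugated π system of 8 electrons. But 8 = 4(2), which is 4n not 4n+2, so ring C is not aromatic (cyclooctatetraene) — cyclooctatetraene distorts into a non-planar tub to avoid antiaromaticity.
Ring D has a continuous p-orbital overlap around the ring; 2 ring double bonds (4 π electrons) plus a heteroatom lone pair (2) give 6 π electrons. That satisfies 4n+2 with n=1, so ring D is aromatic (thiophene).
Ring E is planar and fully conjugated; 2 ring double bonds (4 π electrons) plus a heteroatom lone pair (2) give 6 π electrons. 6 = 4(1)+2, so ring E is aromatic (thiophene).
Ring F is fully conjugated (every ring atom contributes a p orbital); 2 ring double bonds (4 π electrons) plus a heteroatom lone pair (2) give 6 π electrons. That satisfies 4n+2 with n=1, so ring F is aromatic (pyrazole).
Ring G has only sp² ring atoms; a planar conformation would have a fully conjugated π system of 8 electrons. But 8 = 4(2), which is 4n not 4n+2, so ring G is not aromatic (cycloheptatrienyl anion).
Aromatic: A, B, D, E, F. Total: 5.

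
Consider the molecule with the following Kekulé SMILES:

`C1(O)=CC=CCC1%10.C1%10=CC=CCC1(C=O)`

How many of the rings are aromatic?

The SMILES encodes a six-membered carbon ring with two conjugated C=C double bonds and two sp³ carbons; a six-membered carbon ring with two conjugated C=C double bonds and two sp³ carbons.
The 6-membered ring has two sp³ carbons, so it is not fully conjugated — not aromatic (1,3-cyclohexadiene).
The second 6-membered ring has two sp³ carbons, so it is not fully conjugated — not aromatic (1,3-cyclohexadiene).
None of the rings are aromatic. Total: 0.

0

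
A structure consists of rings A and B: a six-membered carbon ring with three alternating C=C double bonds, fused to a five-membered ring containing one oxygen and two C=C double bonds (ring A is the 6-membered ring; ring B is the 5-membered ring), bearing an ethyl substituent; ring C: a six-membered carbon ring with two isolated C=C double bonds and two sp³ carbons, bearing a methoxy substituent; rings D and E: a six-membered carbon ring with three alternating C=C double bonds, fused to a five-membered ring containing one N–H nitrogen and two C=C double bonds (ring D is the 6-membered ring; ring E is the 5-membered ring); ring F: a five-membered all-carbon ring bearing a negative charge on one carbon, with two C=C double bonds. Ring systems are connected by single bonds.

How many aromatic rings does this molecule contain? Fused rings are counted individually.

5

Rings A and B form a fused bicyclic system (with one oxygen) with 9 sp² atoms and 10 π electrons from ring double bonds plus a heteroatom lone pair. 10 = 4(2)+2, so the system is aromatic and both rings count as aromatic (benzofuran).
Ring C has two sp³ carbons, so it is not fully conjugated — not aromatic (1,4-cyclohexadiene).
Rings D and E form a fused bicyclic system (with one N–H) with 9 sp² atoms and 10 π electrons from ring double bonds plus a heteroatom lone pair. 10 = 4(2)+2, so the system is aromatic and both rings count as aromatic (indole).
Ring F is fully conjugated (every ring atom contributes a p orbital); 2 ring double bonds (4 π electrons) plus the carbanion lone pair (2) give 6 π electrons. That satisfies 4n+2 with n=1, so ring F is aromatic (cyclopentadienyl anion).
Aromatic: A, B, D, E, F. Total: 5.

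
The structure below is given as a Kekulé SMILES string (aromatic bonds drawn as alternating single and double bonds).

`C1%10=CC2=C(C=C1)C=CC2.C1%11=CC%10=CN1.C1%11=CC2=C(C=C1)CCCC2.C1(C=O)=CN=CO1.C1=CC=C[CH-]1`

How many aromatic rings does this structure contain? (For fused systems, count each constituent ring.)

The SMILES encodes a six-membered carbon ring with three alternating C=C double bonds, fused to a five-membered carbon ring containing one C=C double bond and one sp³ carbon; a five-membered ring of four carbons and one nitrogen bearing a hydrogen, with two C=C double bonds; a six-membered carbon ring with three alternating C=C double bonds, fused to a saturated six-membered carbon ring; a five-membered ring with an oxygen at position 1 and a nitrogen at position 3 (in a C=N bond), with two double bonds; a five-membered all-carbon ring bearing a negative charge on one carbon, with two C=C double bonds.
The 6-membered ring is fully conjugated (every ring atom contributes a p orbital); 3 ring double bonds give 6 π electrons. That satisfies 4n+2 with n=1, so it is aromatic (benzene ring).
The 5-membered ring has one sp³ carbon, so it is not fully conjugated — not aromatic (cyclopentene ring).
The 5-membered ring with one N–H has a continuous p-orbital overlap around the ring; 2 ring double bonds (4 π electrons) plus a heteroatom lone pair (2) give 6 π electrons. That satisfies 4n+2 with n=1, so it is aromatic (pyrrole).
The second 6-membered ring is fully conjugated (every ring atom contributes a p orbital); 3 ring double bonds give 6 π electrons. That satisfies 4n+2 with n=1, so it is aromatic (benzene ring).
The third 6-membered ring has four sp³ carbons, so it is not fully conjugated — not aromatic (cyclohexane ring).
The 5-membered ring with one oxygen and one =N– has a continuous p-orbital overlap around the ring; 2 ring double bonds (4 π electrons) plus a heteroatom lone pair (2) give 6 π electrons. That satisfies 4n+2 with n=1, so it is aromatic (oxazole).
The second 5-membered ring has a continuous p-orbital overlap around the ring; 2 ring double bonds (4 π electrons) plus the carbanion lone pair (2) give 6 π electrons. Since 6 = 4n+2 (n=1), it is aromatic (cyclopentadienyl anion).
5 of the 7 rings are aromatic. Total: 5.

5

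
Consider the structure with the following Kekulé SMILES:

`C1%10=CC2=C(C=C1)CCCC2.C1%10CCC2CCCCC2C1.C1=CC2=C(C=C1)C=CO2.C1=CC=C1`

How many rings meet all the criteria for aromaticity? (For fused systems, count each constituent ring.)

The SMILES encodes a six-membered carbon ring with three alternating C=C double bonds, fused to a saturated six-membered carbon ring; two fused six-membered saturated carbon rings; a six-membered carbon ring with three alternating C=C double bonds, fused to a five-membered ring containing one oxygen and two C=C double bonds; a four-membered carbon ring with two alternating C=C double bonds.
The 6-membered ring is planar and fully conjugated; 3 ring double bonds give 6 π electrons. Since 6 = 4n+2 (n=1), it is aromatic (benzene ring).
The second 6-membered ring has four sp³ carbons, so it is not fully conjugated — not aromatic (cyclohexane ring).
The third 6-membered ring has only sp³ atoms, so it is not fully conjugated — not aromatic (cyclohexane ring).
The fourth 6-membered ring has only sp³ atoms, so it is not fully conjugated — not aromatic (cyclohexane ring).
The fused 6/5-membered bicyclic (with one oxygen) is a single π system with 9 sp² atoms and 10 π electrons from ring double bonds plus a heteroatom lone pair. 10 = 4(2)+2, so the system is aromatic and both rings count as aromatic (benzofuran).
The 4-membered ring has only sp² ring atoms; a planar conformation would have a fully conjugated π system of 4 electrons. But 4 = 4(1), which is 4n not 4n+2, so it is not aromatic (cyclobutadiene) — cyclobutadiene is antiaromatic and distorts to a rectangle.
3 of the 7 rings are aromatic. Total: 3.

3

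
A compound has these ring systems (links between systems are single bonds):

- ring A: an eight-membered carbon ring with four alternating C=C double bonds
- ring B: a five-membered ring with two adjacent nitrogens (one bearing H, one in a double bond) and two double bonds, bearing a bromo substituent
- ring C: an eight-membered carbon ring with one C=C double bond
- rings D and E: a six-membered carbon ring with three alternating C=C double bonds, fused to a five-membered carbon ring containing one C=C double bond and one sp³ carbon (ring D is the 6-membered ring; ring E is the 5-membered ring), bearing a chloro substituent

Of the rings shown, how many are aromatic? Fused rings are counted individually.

2

Ring A has only sp² ring atoms; a planar conformation would have a fully conjugated π system of 8 electrons. But 8 = 4(2), which is 4n not 4n+2, so ring A is not aromatic (cyclooctatetraene) — cyclooctatetraene distorts into a non-planar tub to avoid antiaromaticity.
Ring B is planar and fully conjugated; 2 ring double bonds (4 π electrons) plus a heteroatom lone pair (2) give 6 π electrons. Since 6 = 4n+2 (n=1), ring B is aromatic (pyrazole).
Ring C has six sp³ carbons, so it is not fully conjugated — not aromatic (cyclooctene).
Ring D has a continuous p-orbital overlap around the ring; 3 ring double bonds give 6 π electrons. That satisfies 4n+2 with n=1, so ring D is aromatic (benzene ring).
Ring E has one sp³ carbon, so it is not fully conjugated — not aromatic (cyclopentene ring).
Aromatic: B, D. Total: 2.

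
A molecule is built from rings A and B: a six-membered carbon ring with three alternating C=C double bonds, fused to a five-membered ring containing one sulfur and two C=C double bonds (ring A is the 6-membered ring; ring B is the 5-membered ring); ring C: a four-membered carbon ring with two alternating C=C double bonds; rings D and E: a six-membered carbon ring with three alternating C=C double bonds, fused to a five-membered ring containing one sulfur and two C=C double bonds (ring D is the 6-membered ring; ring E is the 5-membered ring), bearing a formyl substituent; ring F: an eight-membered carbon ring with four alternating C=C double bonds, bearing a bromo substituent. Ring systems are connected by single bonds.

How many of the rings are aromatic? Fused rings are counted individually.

4

Rings A and B form a fused bicyclic system (with one sulfur) with 9 sp² atoms and 10 π electrons from ring double bonds plus a heteroatom lone pair. 10 = 4(2)+2, so the system is aromatic and both rings count as aromatic (benzothiophene).
Ring C has only sp² ring atoms; a planar conformation would have a fully conjugated π system of 4 electrons. But 4 = 4(1), which is 4n not 4n+2, so ring C is not aromatic (cyclobutadiene) — cyclobutadiene is antiaromatic and distorts to a rectangle.
Rings D and E form a fused bicyclic system (with one sulfur) with 9 sp² atoms and 10 π electrons from ring double bonds plus a heteroatom lone pair. 10 = 4(2)+2, so the system is aromatic and both rings count as aromatic (benzothiophene).
Ring F has only sp² ring atoms; a planar conformation would have a fully conjugated π system of 8 electrons. But 8 = 4(2), which is 4n not 4n+2, so ring F is not aromatic (cyclooctatetraene) — cyclooctatetraene distorts into a non-planar tub to avoid antiaromaticity.
Aromatic: A, B, D, E. Total: 4.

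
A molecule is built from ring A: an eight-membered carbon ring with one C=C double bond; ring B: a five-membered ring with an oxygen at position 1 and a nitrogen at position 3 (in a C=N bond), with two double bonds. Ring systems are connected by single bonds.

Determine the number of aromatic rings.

1

Ring A has six sp³ carbons, so it is not fully conjugated — not aromatic (cyclooctene).
Ring B is planar and fully conjugated; 2 ring double bonds (4 π electrons) plus a heteroatom lone pair (2) give 6 π electrons. Since 6 = 4n+2 (n=1), ring B is aromatic (oxazole).
Aromatic: B. Total: 1.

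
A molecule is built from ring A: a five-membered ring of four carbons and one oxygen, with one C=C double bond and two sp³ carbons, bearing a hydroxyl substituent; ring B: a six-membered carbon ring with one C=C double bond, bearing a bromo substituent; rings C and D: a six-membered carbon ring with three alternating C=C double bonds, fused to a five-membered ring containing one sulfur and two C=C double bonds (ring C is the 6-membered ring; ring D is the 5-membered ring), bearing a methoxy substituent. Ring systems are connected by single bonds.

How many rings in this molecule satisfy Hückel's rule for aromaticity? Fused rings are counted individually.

Ring A has two sp³ carbons, so it is not fully conjugated — not aromatic (2,3-dihydrofuran).
Ring B has four sp³ carbons, so it is not fully conjugated — not aromatic (cyclohexene).
Rings C and D form a fused bicyclic system (with one sulfur) with 9 sp² atoms and 10 π electrons from ring double bonds plus a heteroatom lone pair. 10 = 4(2)+2, so the system is aromatic and both rings count as aromatic (benzothiophene).
Aromatic: C, D. Total: 2.

2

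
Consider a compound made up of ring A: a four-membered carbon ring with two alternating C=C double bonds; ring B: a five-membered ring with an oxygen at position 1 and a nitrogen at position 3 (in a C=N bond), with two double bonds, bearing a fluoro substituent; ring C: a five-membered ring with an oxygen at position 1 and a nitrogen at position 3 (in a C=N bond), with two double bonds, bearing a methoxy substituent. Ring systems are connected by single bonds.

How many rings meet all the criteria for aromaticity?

Ring A has only sp² ring atoms; a planar conformation would have a fully conjugated π system of 4 electrons. But 4 = 4(1), which is 4n not 4n+2, so ring A is not aromatic (cyclobutadiene) — cyclobutadiene is antiaromatic and distorts to a rectangle.
Ring B is planar and fully conjugated; 2 ring double bonds (4 π electrons) plus a heteroatom lone pair (2) give 6 π electrons. That satisfies 4n+2 with n=1, so ring B is aromatic (oxazole).
Ring C has a continuous p-orbital overlap around the ring; 2 ring double bonds (4 π electrons) plus a heteroatom lone pair (2) give 6 π electrons. That satisfies 4n+2 with n=1, so ring C is aromatic (oxazole).
Aromatic: B, C. Total: 2.

2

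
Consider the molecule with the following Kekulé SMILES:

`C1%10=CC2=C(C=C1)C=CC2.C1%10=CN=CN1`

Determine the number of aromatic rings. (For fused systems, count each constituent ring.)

2

The SMILES encodes a six-membered carbon ring with three alternating C=C double bonds, fused to a five-membered carbon ring containing one C=C double bond and one sp³ carbon; a five-membered ring with nitrogens at positions 1 and 3 (one bearing H, one in a C=N bond) and two double bonds.
The 6-membered ring is planar and fully conjugated; 3 ring double bonds give 6 π electrons. 6 = 4(1)+2, so it is aromatic (benzene ring).
The 5-membered ring has one sp³ carbon, so it is not fully conjugated — not aromatic (cyclopentene ring).
The 5-membered ring with two nitrogens (one N–H, one =N–) has a continuous p-orbital overlap around the ring; 2 ring double bonds (4 π electrons) plus a heteroatom lone pair (2) give 6 π electrons. That satisfies 4n+2 with n=1, so it is aromatic (imidazole).
2 of the 3 rings are aromatic. Total: 2.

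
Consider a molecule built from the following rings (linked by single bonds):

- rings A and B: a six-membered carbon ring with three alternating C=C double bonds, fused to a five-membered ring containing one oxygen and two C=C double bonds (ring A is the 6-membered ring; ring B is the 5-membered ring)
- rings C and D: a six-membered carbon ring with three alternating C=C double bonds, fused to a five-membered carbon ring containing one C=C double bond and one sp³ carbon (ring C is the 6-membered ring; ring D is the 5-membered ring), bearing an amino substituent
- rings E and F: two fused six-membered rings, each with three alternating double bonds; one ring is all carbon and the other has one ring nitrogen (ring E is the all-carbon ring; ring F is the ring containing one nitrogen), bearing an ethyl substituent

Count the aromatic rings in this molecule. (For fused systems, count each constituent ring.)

5

Rings A and B form a fused bicyclic system (with one oxygen) with 9 sp² atoms and 10 π electrons from ring double bonds plus a heteroatom lone pair. 10 = 4(2)+2, so the system is aromatic and both rings count as aromatic (benzofuran).
Ring C has a continuous p-orbital overlap around the ring; 3 ring double bonds give 6 π electrons. Since 6 = 4n+2 (n=1), ring C is aromatic (benzene ring).
Ring D has one sp³ carbon, so it is not fully conjugated — not aromatic (cyclopentene ring).
Rings E and F form a fused bicyclic system (with one nitrogen) with 10 sp² atoms and 10 π electrons from ring double bonds. 10 = 4(2)+2, so the system is aromatic and both rings count as aromatic (quinoline).
Aromatic: A, B, C, E, F. Total: 5.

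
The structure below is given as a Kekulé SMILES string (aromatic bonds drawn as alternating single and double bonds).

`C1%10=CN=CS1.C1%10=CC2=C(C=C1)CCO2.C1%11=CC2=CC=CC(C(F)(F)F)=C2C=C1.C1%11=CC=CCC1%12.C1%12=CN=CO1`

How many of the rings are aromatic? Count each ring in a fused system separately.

The SMILES encodes a five-membered ring with a sulfur at position 1 and a nitrogen at position 3 (in a C=N bond), with two double bonds; a six-membered carbon ring with three alternating C=C double bonds, fused to a five-membered ring containing one oxygen and two sp³ carbons; two fused six-membered carbon rings, each with three alternating C=C double bonds; a six-membered carbon ring with two conjugated C=C double bonds and two sp³ carbons; a five-membered ring with an oxygen at position 1 and a nitrogen at position 3 (in a C=N bond), with two double bonds.
The 5-membered ring with one sulfur and one =N– is fully conjugated (every ring atom contributes a p orbital); 2 ring double bonds (4 π electrons) plus a heteroatom lone pair (2) give 6 π electrons. 6 = 4(1)+2, so it is aromatic (thiazole).
The 6-membered ring is planar and fully conjugated; 3 ring double bonds give 6 π electrons. Since 6 = 4n+2 (n=1), it is aromatic (benzene ring).
The 5-membered ring with one oxygen has two sp³ carbons, so it is not fully conjugated — not aromatic (oxolane ring).
The fused 6/6-membered bicyclic is a single π system with 10 sp² atoms and 10 π electrons from ring double bonds. 10 = 4(2)+2, so the system is aromatic and both rings count as aromatic (naphthalene).
The second 6-membered ring has two sp³ carbons, so it is not fully conjugated — not aromatic (1,3-cyclohexadiene).
The 5-membered ring with one oxygen and one =N– is fully conjugated (every ring atom contributes a p orbital); 2 ring double bonds (4 π electrons) plus a heteroatom lone pair (2) give 6 π electrons. Since 6 = 4n+2 (n=1), it is aromatic (oxazole).
5 of the 7 rings are aromatic. Total: 5.

5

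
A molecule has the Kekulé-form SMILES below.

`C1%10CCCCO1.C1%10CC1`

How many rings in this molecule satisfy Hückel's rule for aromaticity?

0

The SMILES encodes a six-membered saturated ring of five carbons and one oxygen; a three-membered saturated carbon ring.
The 6-membered ring with one oxygen has only sp³ atoms, so it is not fully conjugated — not aromatic (tetrahydropyran).
The 3-membered ring has only sp³ atoms, so it is not fully conjugated — not aromatic (cyclopropane).
None of the rings are aromatic. Total: 0.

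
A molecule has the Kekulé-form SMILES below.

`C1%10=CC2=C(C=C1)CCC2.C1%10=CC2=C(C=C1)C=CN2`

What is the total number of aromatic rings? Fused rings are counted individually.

3

The SMILES encodes a six-membered carbon ring with three alternating C=C double bonds, fused to a saturated five-membered carbon ring; a six-membered carbon ring with three alternating C=C double bonds, fused to a five-membered ring containing one N–H nitrogen and two C=C double bonds.
The 6-membered ring is planar and fully conjugated; 3 ring double bonds give 6 π electrons. That satisfies 4n+2 with n=1, so it is aromatic (benzene ring).
The 5-membered ring has three sp³ carbons, so it is not fully conjugated — not aromatic (cyclopentane ring).
The fused 6/5-membered bicyclic (with one N–H) is a single π system with 9 sp² atoms and 10 π electrons from ring double bonds plus a heteroatom lone pair. 10 = 4(2)+2, so the system is aromatic and both rings count as aromatic (indole).
3 of the 4 rings are aromatic. Total: 3.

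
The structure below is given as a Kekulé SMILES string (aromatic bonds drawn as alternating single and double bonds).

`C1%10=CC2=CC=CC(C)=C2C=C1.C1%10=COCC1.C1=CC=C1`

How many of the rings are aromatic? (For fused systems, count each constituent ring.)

The SMILES encodes two fused six-membered carbon rings, each with three alternating C=C double bonds; a five-membered ring of four carbons and one oxygen, with one C=C double bond and two sp³ carbons; a four-membered carbon ring with two alternating C=C double bonds.
The fused 6/6-membered bicyclic is a single π system with 10 sp² atoms and 10 π electrons from ring double bonds. 10 = 4(2)+2, so the system is aromatic and both rings count as aromatic (naphthalene).
The 5-membered ring with one oxygen has two sp³ carbons, so it is not fully conjugated — not aromatic (2,3-dihydrofuran).
The 4-membered ring has only sp² ring atoms; a planar conformation would have a fully conjugated π system of 4 electrons. But 4 = 4(1), which is 4n not 4n+2, so it is not aromatic (cyclobutadiene) — cyclobutadiene is antiaromatic and distorts to a rectangle.
2 of the 4 rings are aromatic. Total: 2.

2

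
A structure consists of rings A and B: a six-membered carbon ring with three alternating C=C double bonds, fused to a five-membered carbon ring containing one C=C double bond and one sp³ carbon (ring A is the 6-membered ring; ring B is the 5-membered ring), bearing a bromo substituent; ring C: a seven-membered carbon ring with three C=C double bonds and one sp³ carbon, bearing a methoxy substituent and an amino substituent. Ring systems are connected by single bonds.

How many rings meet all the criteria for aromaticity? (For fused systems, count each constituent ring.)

Ring A is fully conjugated (every ring atom contributes a p orbital); 3 ring double bonds give 6 π electrons. That satisfies 4n+2 with n=1, so ring A is aromatic (benzene ring).
Ring B has one sp³ carbon, so it is not fully conjugated — not aromatic (cyclopentene ring).
Ring C has one sp³ carbon, so it is not fully conjugated — not aromatic (cycloheptatriene).
Aromatic: A. Total: 1.

1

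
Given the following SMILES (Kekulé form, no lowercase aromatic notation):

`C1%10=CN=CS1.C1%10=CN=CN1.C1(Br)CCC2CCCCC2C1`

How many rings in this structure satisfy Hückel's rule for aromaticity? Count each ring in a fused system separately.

The SMILES encodes a five-membered ring with a sulfur at position 1 and a nitrogen at position 3 (in a C=N bond), with two double bonds; a five-membered ring with nitrogens at positions 1 and 3 (one bearing H, one in a C=N bond) and two double bonds; two fused six-membered saturated carbon rings.
The 5-membered ring with one sulfur and one =N– has a continuous p-orbital overlap around the ring; 2 ring double bonds (4 π electrons) plus a heteroatom lone pair (2) give 6 π electrons. That satisfies 4n+2 with n=1, so it is aromatic (thiazole).
The 5-membered ring with two nitrogens (one N–H, one =N–) is planar and fully conjugated; 2 ring double bonds (4 π electrons) plus a heteroatom lone pair (2) give 6 π electrons. 6 = 4(1)+2, so it is aromatic (imidazole).
The 6-membered ring has only sp³ atoms, so it is not fully conjugated — not aromatic (cyclohexane ring).
The second 6-membered ring has only sp³ atoms, so it is not fully conjugated — not aromatic (cyclohexane ring).
2 of the 4 rings are aromatic. Total: 2.

2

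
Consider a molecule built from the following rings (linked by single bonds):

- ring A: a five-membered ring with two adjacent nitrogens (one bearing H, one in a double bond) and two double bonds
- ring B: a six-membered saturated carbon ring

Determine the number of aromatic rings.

1

Ring A has a continuous p-orbital overlap around the ring; 2 ring double bonds (4 π electrons) plus a heteroatom lone pair (2) give 6 π electrons. 6 = 4(1)+2, so ring A is aromatic (pyrazole).
Ring B has only sp³ atoms, so it is not fully conjugated — not aromatic (cyclohexane).
Aromatic: A. Total: 1.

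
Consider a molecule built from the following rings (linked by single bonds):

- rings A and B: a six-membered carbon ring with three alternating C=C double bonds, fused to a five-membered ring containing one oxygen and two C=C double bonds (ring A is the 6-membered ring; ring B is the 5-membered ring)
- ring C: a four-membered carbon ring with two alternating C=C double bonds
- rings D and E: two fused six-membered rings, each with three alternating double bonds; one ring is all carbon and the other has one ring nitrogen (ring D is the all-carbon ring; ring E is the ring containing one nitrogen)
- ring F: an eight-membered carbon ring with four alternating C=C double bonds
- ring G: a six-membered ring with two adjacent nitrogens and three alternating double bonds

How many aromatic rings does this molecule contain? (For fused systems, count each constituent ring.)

Rings A and B form a fused bicyclic system (with one oxygen) with 9 sp² atoms and 10 π electrons from ring double bonds plus a heteroatom lone pair. 10 = 4(2)+2, so the system is aromatic and both rings count as aromatic (benzofuran).
Ring C has only sp² ring atoms; a planar conformation would have a fully conjugated π system of 4 electrons. But 4 = 4(1), which is 4n not 4n+2, so ring C is not aromatic (cyclobutadiene) — cyclobutadiene is antiaromatic and distorts to a rectangle.
Rings D and E form a fused bicyclic system (with one nitrogen) with 10 sp² atoms and 10 π electrons from ring double bonds. 10 = 4(2)+2, so the system is aromatic and both rings count as aromatic (quinoline).
Ring F has only sp² ring atoms; a planar conformation would have a fully conjugated π system of 8 electrons. But 8 = 4(2), which is 4n not 4n+2, so ring F is not aromatic (cyclooctatetraene) — cyclooctatetraene distorts into a non-planar tub to avoid antiaromaticity.
Ring G is fully conjugated (every ring atom contributes a p orbital); 3 ring double bonds give 6 π electrons. Since 6 = 4n+2 (n=1), ring G is aromatic (pyridazine).
Aromatic: A, B, D, E, G. Total: 5.

5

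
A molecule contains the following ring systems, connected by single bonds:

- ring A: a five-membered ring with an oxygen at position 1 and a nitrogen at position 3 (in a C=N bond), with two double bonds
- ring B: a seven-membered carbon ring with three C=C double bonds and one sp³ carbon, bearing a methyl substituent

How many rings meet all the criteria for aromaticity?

1

Ring A is planar and fully conjugated; 2 ring double bonds (4 π electrons) plus a heteroatom lone pair (2) give 6 π electrons. Since 6 = 4n+2 (n=1), ring A is aromatic (oxazole).
Ring B has one sp³ carbon, so it is not fully conjugated — not aromatic (cycloheptatriene).
Aromatic: A. Total: 1.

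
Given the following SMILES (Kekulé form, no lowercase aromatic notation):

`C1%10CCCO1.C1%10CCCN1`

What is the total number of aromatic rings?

0

The SMILES encodes a five-membered saturated ring of four carbons and one oxygen; a five-membered saturated ring of four carbons and one N–H nitrogen.
The 5-membered ring with one oxygen has only sp³ atoms, so it is not fully conjugated — not aromatic (tetrahydrofuran).
The 5-membered ring with one N–H has only sp³ atoms, so it is not fully conjugated — not aromatic (pyrrolidine).
None of the rings are aromatic. Total: 0.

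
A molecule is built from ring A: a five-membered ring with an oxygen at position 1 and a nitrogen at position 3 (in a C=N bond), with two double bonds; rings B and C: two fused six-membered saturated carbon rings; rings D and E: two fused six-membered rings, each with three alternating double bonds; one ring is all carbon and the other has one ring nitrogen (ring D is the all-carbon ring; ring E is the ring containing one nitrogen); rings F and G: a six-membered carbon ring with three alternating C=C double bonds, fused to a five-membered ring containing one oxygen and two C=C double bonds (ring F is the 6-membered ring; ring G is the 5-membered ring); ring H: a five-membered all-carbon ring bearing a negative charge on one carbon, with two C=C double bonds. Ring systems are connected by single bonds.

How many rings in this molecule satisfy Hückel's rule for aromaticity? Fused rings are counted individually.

Ring A has a continuous p-orbital overlap around the ring; 2 ring double bonds (4 π electrons) plus a heteroatom lone pair (2) give 6 π electrons. That satisfies 4n+2 with n=1, so ring A is aromatic (oxazole).
Ring B has only sp³ atoms, so it is not fully conjugated — not aromatic (cyclohexane ring).
Ring C has only sp³ atoms, so it is not fully conjugated — not aromatic (cyclohexane ring).
Rings D and E form a fused bicyclic system (with one nitrogen) with 10 sp² atoms and 10 π electrons from ring double bonds. 10 = 4(2)+2, so the system is aromatic and both rings count as aromatic (quinoline).
Rings F and G form a fused bicyclic system (with one oxygen) with 9 sp² atoms and 10 π electrons from ring double bonds plus a heteroatom lone pair. 10 = 4(2)+2, so the system is aromatic and both rings count as aromatic (benzofuran).
Ring H is fully conjugated (every ring atom contributes a p orbital); 2 ring double bonds (4 π electrons) plus the carbanion lone pair (2) give 6 π electrons. That satisfies 4n+2 with n=1, so ring H is aromatic (cyclopentadienyl anion).
Aromatic: A, D, E, F, G, H. Total: 6.

6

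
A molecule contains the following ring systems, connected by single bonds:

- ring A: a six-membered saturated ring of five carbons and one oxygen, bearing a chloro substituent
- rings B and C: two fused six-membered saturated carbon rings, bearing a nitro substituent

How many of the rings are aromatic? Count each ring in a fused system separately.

0

Ring A has only sp³ atoms, so it is not fully conjugated — not aromatic (tetrahydropyran).
Ring B has only sp³ atoms, so it is not fully conjugated — not aromatic (cyclohexane ring).
Ring C has only sp³ atoms, so it is not fully conjugated — not aromatic (cyclohexane ring).
No ring is aromatic. Total: 0.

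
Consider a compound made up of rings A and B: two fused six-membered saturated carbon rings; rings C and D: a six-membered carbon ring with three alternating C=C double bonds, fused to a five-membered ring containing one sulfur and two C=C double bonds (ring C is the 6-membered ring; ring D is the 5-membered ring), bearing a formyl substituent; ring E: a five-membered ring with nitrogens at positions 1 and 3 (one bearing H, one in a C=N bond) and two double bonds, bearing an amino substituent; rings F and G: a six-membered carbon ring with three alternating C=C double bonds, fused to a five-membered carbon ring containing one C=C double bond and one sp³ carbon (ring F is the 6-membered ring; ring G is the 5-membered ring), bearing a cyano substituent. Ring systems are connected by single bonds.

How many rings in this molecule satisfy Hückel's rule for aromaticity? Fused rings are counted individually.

4

Ring A has only sp³ atoms, so it is not fully conjugated — not aromatic (cyclohexane ring).
Ring B has only sp³ atoms, so it is not fully conjugated — not aromatic (cyclohexane ring).
Rings C and D form a fused bicyclic system (with one sulfur) with 9 sp² atoms and 10 π electrons from ring double bonds plus a heteroatom lone pair. 10 = 4(2)+2, so the system is aromatic and both rings count as aromatic (benzothiophene).
Ring E has a continuous p-orbital overlap around the ring; 2 ring double bonds (4 π electrons) plus a heteroatom lone pair (2) give 6 π electrons. That satisfies 4n+2 with n=1, so ring E is aromatic (imidazole).
Ring F is fully conjugated (every ring atom contributes a p orbital); 3 ring double bonds give 6 π electrons. Since 6 = 4n+2 (n=1), ring F is aromatic (benzene ring).
Ring G has one sp³ carbon, so it is not fully conjugated — not aromatic (cyclopentene ring).
Aromatic: C, D, E, F. Total: 4.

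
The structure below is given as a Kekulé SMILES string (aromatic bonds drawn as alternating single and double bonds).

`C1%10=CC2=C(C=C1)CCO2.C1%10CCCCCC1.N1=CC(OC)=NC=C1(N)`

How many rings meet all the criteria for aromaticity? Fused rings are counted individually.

The SMILES encodes a six-membered carbon ring with three alternating C=C double bonds, fused to a five-membered ring containing one oxygen and two sp³ carbons; a seven-membered saturated carbon ring; a six-membered ring with nitrogens at positions 1 and 4 and three alternating double bonds.
The 6-membered ring has a continuous p-orbital overlap around the ring; 3 ring double bonds give 6 π electrons. That satisfies 4n+2 with n=1, so it is aromatic (benzene ring).
The 5-membered ring with one oxygen has two sp³ carbons, so it is not fully conjugated — not aromatic (oxolane ring).
The 7-membered ring has only sp³ atoms, so it is not fully conjugated — not aromatic (cycloheptane).
The 6-membered ring with two nitrogens (1,4) is fully conjugated (every ring atom contributes a p orbital); 3 ring double bonds give 6 π electrons. That satisfies 4n+2 with n=1, so it is aromatic (pyrazine).
2 of the 4 rings are aromatic. Total: 2.

2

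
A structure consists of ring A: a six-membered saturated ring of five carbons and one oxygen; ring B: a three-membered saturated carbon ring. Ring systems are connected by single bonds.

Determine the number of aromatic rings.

0

Ring A has only sp³ atoms, so it is not fully conjugated — not aromatic (tetrahydropyran).
Ring B has only sp³ atoms, so it is not fully conjugated — not aromatic (cyclopropane).
No ring is aromatic. Total: 0.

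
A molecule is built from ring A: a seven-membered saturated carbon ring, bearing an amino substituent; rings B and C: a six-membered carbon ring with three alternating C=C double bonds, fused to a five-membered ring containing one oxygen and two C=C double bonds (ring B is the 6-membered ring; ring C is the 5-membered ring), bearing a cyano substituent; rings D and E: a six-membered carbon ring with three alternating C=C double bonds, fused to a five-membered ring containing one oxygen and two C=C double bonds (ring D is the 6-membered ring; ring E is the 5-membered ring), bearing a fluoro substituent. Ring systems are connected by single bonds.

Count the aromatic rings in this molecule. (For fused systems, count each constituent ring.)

4

Ring A has only sp³ atoms, so it is not fully conjugated — not aromatic (cycloheptane).
Rings B and C form a fused bicyclic system (with one oxygen) with 9 sp² atoms and 10 π electrons from ring double bonds plus a heteroatom lone pair. 10 = 4(2)+2, so the system is aromatic and both rings count as aromatic (benzofuran).
Rings D and E form a fused bicyclic system (with one oxygen) with 9 sp² atoms and 10 π electrons from ring double bonds plus a heteroatom lone pair. 10 = 4(2)+2, so the system is aromatic and both rings count as aromatic (benzofuran).
Aromatic: B, C, D, E. Total: 4.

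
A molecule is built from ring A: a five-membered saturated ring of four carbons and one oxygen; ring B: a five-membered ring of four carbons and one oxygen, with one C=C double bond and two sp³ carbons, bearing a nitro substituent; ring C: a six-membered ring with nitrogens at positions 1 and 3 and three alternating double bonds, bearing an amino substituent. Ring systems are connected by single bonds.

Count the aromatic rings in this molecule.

1

Ring A has only sp³ atoms, so it is not fully conjugated — not aromatic (tetrahydrofuran).
Ring B has two sp³ carbons, so it is not fully conjugated — not aromatic (2,3-dihydrofuran).
Ring C is fully conjugated (every ring atom contributes a p orbital); 3 ring double bonds give 6 π electrons. 6 = 4(1)+2, so ring C is aromatic (pyrimidine).
Aromatic: C. Total: 1.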